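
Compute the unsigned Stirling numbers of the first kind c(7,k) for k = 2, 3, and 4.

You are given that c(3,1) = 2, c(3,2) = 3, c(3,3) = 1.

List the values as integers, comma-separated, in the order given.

1764, 1624, 735

@4  (4,1):2·3+0→6, (4,2):3·3+2→11, (4,3):1·3+3→6, (4,4):0·3+1→1
@5  (5,1):6·4+0→24, (5,2):11·4+6→50, (5,3):6·4+11→35, (5,4):1·4+6→10
@6  (6,1):24·5+0→120, (6,2):50·5+24→274, (6,3):35·5+50→225, (6,4):10·5+35→85
@7  (7,2):274·6+120→1764, (7,3):225·6+274→1624, (7,4):85·6+225→735
Read c(7,2) = 1764, c(7,3) = 1624, c(7,4) = 735.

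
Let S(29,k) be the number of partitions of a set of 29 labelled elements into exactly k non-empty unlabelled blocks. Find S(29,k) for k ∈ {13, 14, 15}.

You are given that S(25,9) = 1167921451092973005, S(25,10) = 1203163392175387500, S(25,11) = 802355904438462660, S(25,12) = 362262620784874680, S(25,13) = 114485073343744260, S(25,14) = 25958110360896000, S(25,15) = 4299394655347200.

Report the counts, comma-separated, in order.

@26  (26,10):1203163392175387500·10+1167921451092973005→13199555372846848005, (26,11):802355904438462660·11+1203163392175387500→10029078340998476760, (26,12):362262620784874680·12+802355904438462660→5149507353856958820, (26,13):114485073343744260·13+362262620784874680→1850568574253550060, (26,14):25958110360896000·14+114485073343744260→477898618396288260, (26,15):4299394655347200·15+25958110360896000→90449030191104000
@27  (27,11):10029078340998476760·11+13199555372846848005→123519417123830092365, (27,12):5149507353856958820·12+10029078340998476760→71823166587281982600, (27,13):1850568574253550060·13+5149507353856958820→29206898819153109600, (27,14):477898618396288260·14+1850568574253550060→8541149231801585700, (27,15):90449030191104000·15+477898618396288260→1834634071262848260
@28  (28,12):71823166587281982600·12+123519417123830092365→985397416171213883565, (28,13):29206898819153109600·13+71823166587281982600→451512851236272407400, (28,14):8541149231801585700·14+29206898819153109600→148782988064375309400, (28,15):1834634071262848260·15+8541149231801585700→36060660300744309600
@29  (29,13):451512851236272407400·13+985397416171213883565→6855064482242755179765, (29,14):148782988064375309400·14+451512851236272407400→2534474684137526739000, (29,15):36060660300744309600·15+148782988064375309400→689692892575539953400
Read S(29,13) = 6855064482242755179765, S(29,14) = 2534474684137526739000, S(29,15) = 689692892575539953400.

6855064482242755179765, 2534474684137526739000, 689692892575539953400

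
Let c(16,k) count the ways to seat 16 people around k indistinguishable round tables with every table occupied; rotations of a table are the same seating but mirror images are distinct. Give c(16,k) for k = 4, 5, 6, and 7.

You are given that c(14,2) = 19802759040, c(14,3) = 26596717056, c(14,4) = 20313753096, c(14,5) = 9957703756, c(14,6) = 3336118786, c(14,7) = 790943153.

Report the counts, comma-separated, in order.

5056995703824, 2706813345600, 1009672107080, 272803210680

@15  (15,3):26596717056·14+19802759040→392156797824, (15,4):20313753096·14+26596717056→310989260400, (15,5):9957703756·14+20313753096→159721605680, (15,6):3336118786·14+9957703756→56663366760, (15,7):790943153·14+3336118786→14409322928
@16  (16,4):310989260400·15+392156797824→5056995703824, (16,5):159721605680·15+310989260400→2706813345600, (16,6):56663366760·15+159721605680→1009672107080, (16,7):14409322928·15+56663366760→272803210680
Read c(16,4) = 5056995703824, c(16,5) = 2706813345600, c(16,6) = 1009672107080, c(16,7) = 272803210680.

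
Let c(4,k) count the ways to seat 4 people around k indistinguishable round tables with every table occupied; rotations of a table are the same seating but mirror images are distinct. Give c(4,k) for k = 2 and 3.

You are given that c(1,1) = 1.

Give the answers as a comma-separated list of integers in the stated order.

11, 6

row 2: T[2][1]=1·1+0=1  T[2][2]=1·0+1=1
row 3: T[3][1]=2·1+0=2  T[3][2]=2·1+1=3  T[3][3]=2·0+1=1
row 4: T[4][2]=3·3+2=11  T[4][3]=3·1+3=6
Read c(4,2) = 11, c(4,3) = 6.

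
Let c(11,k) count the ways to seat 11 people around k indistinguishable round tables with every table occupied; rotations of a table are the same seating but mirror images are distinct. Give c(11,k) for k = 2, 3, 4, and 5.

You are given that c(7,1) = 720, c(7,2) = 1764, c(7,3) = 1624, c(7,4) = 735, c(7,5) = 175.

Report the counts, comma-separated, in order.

10628640, 12753576, 8409500, 3416930

row 8: T[8][1]=7·720+0=5040  T[8][2]=7·1764+720=13068  T[8][3]=7·1624+1764=13132  T[8][4]=7·735+1624=6769  T[8][5]=7·175+735=1960
row 9: T[9][1]=8·5040+0=40320  T[9][2]=8·13068+5040=109584  T[9][3]=8·13132+13068=118124  T[9][4]=8·6769+13132=67284  T[9][5]=8·1960+6769=22449
row 10: T[10][1]=9·40320+0=362880  T[10][2]=9·109584+40320=1026576  T[10][3]=9·118124+109584=1172700  T[10][4]=9·67284+118124=723680  T[10][5]=9·22449+67284=269325
row 11: T[11][2]=10·1026576+362880=10628640  T[11][3]=10·1172700+1026576=12753576  T[11][4]=10·723680+1172700=8409500  T[11][5]=10·269325+723680=3416930
Read c(11,2) = 10628640, c(11,3) = 12753576, c(11,4) = 8409500, c(11,5) = 3416930.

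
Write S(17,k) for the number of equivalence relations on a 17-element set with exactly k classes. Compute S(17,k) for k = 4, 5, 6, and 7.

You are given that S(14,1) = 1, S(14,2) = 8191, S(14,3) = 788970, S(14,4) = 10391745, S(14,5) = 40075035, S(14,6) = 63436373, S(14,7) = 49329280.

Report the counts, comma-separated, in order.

[15] T[15,2]:2*8191+1=16383 · T[15,3]:3*788970+8191=2375101 · T[15,4]:4*10391745+788970=42355950 · T[15,5]:5*40075035+10391745=210766920 · T[15,6]:6*63436373+40075035=420693273 · T[15,7]:7*49329280+63436373=408741333
[16] T[16,3]:3*2375101+16383=7141686 · T[16,4]:4*42355950+2375101=171798901 · T[16,5]:5*210766920+42355950=1096190550 · T[16,6]:6*420693273+210766920=2734926558 · T[16,7]:7*408741333+420693273=3281882604
[17] T[17,4]:4*171798901+7141686=694337290 · T[17,5]:5*1096190550+171798901=5652751651 · T[17,6]:6*2734926558+1096190550=17505749898 · T[17,7]:7*3281882604+2734926558=25708104786
Read S(17,4) = 694337290, S(17,5) = 5652751651, S(17,6) = 17505749898, S(17,7) = 25708104786.

694337290, 5652751651, 17505749898, 25708104786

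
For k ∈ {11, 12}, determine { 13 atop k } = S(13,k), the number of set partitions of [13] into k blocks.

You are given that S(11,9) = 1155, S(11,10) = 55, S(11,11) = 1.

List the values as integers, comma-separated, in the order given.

[12] T[12,10]:10*55+1155=1705 · T[12,11]:11*1+55=66 · T[12,12]:12*0+1=1
[13] T[13,11]:11*66+1705=2431 · T[13,12]:12*1+66=78
Read S(13,11) = 2431, S(13,12) = 78.

2431, 78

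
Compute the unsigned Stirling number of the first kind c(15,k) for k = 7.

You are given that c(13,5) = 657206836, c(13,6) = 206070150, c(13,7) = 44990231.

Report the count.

14409322928

@14  (14,6):206070150·13+657206836→3336118786, (14,7):44990231·13+206070150→790943153
@15  (15,7):790943153·14+3336118786→14409322928
Read c(15,7) = 14409322928.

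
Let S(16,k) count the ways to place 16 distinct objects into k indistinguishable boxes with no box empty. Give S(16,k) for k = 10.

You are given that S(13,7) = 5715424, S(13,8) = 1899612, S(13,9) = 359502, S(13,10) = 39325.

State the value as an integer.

row 14: T[14][8]=8·1899612+5715424=20912320  T[14][9]=9·359502+1899612=5135130  T[14][10]=10·39325+359502=752752
row 15: T[15][9]=9·5135130+20912320=67128490  T[15][10]=10·752752+5135130=12662650
row 16: T[16][10]=10·12662650+67128490=193754990
Read S(16,10) = 193754990.

193754990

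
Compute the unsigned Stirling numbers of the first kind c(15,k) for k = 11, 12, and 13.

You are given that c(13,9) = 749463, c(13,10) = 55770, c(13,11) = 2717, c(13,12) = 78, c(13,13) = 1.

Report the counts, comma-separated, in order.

r14: T_14,10=13×55770+749463=1474473; T_14,11=13×2717+55770=91091; T_14,12=13×78+2717=3731; T_14,13=13×1+78=91
r15: T_15,11=14×91091+1474473=2749747; T_15,12=14×3731+91091=143325; T_15,13=14×91+3731=5005
Read c(15,11) = 2749747, c(15,12) = 143325, c(15,13) = 5005.

2749747, 143325, 5005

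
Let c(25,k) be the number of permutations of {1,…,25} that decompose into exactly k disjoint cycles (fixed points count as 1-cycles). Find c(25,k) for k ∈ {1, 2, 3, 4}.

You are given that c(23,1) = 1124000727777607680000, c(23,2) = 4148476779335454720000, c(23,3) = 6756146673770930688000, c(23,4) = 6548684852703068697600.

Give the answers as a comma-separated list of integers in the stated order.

620448401733239439360000, 2342787216398718566400000, 3925495373278097719296000, 3936561409138663118131200

r24: T_24,1=23×1124000727777607680000+0=25852016738884976640000; T_24,2=23×4148476779335454720000+1124000727777607680000=96538966652493066240000; T_24,3=23×6756146673770930688000+4148476779335454720000=159539850276066860544000; T_24,4=23×6548684852703068697600+6756146673770930688000=157375898285941510732800
r25: T_25,1=24×25852016738884976640000+0=620448401733239439360000; T_25,2=24×96538966652493066240000+25852016738884976640000=2342787216398718566400000; T_25,3=24×159539850276066860544000+96538966652493066240000=3925495373278097719296000; T_25,4=24×157375898285941510732800+159539850276066860544000=3936561409138663118131200
Read c(25,1) = 620448401733239439360000, c(25,2) = 2342787216398718566400000, c(25,3) = 3925495373278097719296000, c(25,4) = 3936561409138663118131200.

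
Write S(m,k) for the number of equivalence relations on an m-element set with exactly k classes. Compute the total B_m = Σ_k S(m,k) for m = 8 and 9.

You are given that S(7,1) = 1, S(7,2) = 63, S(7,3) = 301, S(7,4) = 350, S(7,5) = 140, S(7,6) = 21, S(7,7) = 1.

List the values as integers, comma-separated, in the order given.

i=8: T(8,1)=0+1·1=1 | T(8,2)=1+2·63=127 | T(8,3)=63+3·301=966 | T(8,4)=301+4·350=1701 | T(8,5)=350+5·140=1050 | T(8,6)=140+6·21=266 | T(8,7)=21+7·1=28 | T(8,8)=1+8·0=1
i=9: T(9,1)=0+1·1=1 | T(9,2)=1+2·127=255 | T(9,3)=127+3·966=3025 | T(9,4)=966+4·1701=7770 | T(9,5)=1701+5·1050=6951 | T(9,6)=1050+6·266=2646 | T(9,7)=266+7·28=462 | T(9,8)=28+8·1=36 | T(9,9)=1+9·0=1
B_8 = ΣS(8,k) = 1+127+966+1701+1050+266+28+1 = 4140
B_9 = ΣS(9,k) = 1+255+3025+7770+6951+2646+462+36+1 = 21147

4140, 21147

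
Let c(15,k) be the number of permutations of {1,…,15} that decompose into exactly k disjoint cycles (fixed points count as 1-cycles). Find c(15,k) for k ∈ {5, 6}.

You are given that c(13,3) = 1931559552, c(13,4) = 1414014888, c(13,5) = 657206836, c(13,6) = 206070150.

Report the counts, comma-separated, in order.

r14: T_14,4=13×1414014888+1931559552=20313753096; T_14,5=13×657206836+1414014888=9957703756; T_14,6=13×206070150+657206836=3336118786
r15: T_15,5=14×9957703756+20313753096=159721605680; T_15,6=14×3336118786+9957703756=56663366760
Read c(15,5) = 159721605680, c(15,6) = 56663366760.

159721605680, 56663366760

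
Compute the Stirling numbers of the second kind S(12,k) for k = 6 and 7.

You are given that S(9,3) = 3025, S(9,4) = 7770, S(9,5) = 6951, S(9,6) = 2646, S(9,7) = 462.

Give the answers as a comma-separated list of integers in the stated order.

1323652, 627396

row 10: T[10][4]=4·7770+3025=34105  T[10][5]=5·6951+7770=42525  T[10][6]=6·2646+6951=22827  T[10][7]=7·462+2646=5880
row 11: T[11][5]=5·42525+34105=246730  T[11][6]=6·22827+42525=179487  T[11][7]=7·5880+22827=63987
row 12: T[12][6]=6·179487+246730=1323652  T[12][7]=7·63987+179487=627396
Read S(12,6) = 1323652, S(12,7) = 627396.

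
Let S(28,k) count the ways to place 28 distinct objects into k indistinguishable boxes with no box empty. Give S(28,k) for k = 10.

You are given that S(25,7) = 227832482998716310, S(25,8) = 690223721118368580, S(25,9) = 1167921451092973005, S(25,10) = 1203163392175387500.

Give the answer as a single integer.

i=26: T(26,8)=227832482998716310+8·690223721118368580=5749622251945664950 | T(26,9)=690223721118368580+9·1167921451092973005=11201516780955125625 | T(26,10)=1167921451092973005+10·1203163392175387500=13199555372846848005
i=27: T(27,9)=5749622251945664950+9·11201516780955125625=106563273280541795575 | T(27,10)=11201516780955125625+10·13199555372846848005=143197070509423605675
i=28: T(28,10)=106563273280541795575+10·143197070509423605675=1538533978374777852325
Read S(28,10) = 1538533978374777852325.

1538533978374777852325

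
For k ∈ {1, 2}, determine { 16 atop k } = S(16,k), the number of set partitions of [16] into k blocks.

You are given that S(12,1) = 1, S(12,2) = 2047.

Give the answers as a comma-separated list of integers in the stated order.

row 13: T[13][1]=1·1+0=1  T[13][2]=2·2047+1=4095
row 14: T[14][1]=1·1+0=1  T[14][2]=2·4095+1=8191
row 15: T[15][1]=1·1+0=1  T[15][2]=2·8191+1=16383
row 16: T[16][1]=1·1+0=1  T[16][2]=2·16383+1=32767
Read S(16,1) = 1, S(16,2) = 32767.

1, 32767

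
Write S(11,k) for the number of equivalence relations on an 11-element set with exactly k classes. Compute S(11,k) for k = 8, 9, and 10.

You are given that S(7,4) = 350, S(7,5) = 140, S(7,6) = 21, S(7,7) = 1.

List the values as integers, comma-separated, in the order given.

@8  (8,5):140·5+350→1050, (8,6):21·6+140→266, (8,7):1·7+21→28, (8,8):0·8+1→1
@9  (9,6):266·6+1050→2646, (9,7):28·7+266→462, (9,8):1·8+28→36, (9,9):0·9+1→1
@10  (10,7):462·7+2646→5880, (10,8):36·8+462→750, (10,9):1·9+36→45, (10,10):0·10+1→1
@11  (11,8):750·8+5880→11880, (11,9):45·9+750→1155, (11,10):1·10+45→55
Read S(11,8) = 11880, S(11,9) = 1155, S(11,10) = 55.

11880, 1155, 55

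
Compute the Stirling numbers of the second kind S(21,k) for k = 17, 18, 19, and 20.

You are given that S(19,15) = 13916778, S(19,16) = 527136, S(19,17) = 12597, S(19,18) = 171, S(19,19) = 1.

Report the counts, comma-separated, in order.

[20] T[20,16]:16*527136+13916778=22350954 · T[20,17]:17*12597+527136=741285 · T[20,18]:18*171+12597=15675 · T[20,19]:19*1+171=190 · T[20,20]:20*0+1=1
[21] T[21,17]:17*741285+22350954=34952799 · T[21,18]:18*15675+741285=1023435 · T[21,19]:19*190+15675=19285 · T[21,20]:20*1+190=210
Read S(21,17) = 34952799, S(21,18) = 1023435, S(21,19) = 19285, S(21,20) = 210.

34952799, 1023435, 19285, 210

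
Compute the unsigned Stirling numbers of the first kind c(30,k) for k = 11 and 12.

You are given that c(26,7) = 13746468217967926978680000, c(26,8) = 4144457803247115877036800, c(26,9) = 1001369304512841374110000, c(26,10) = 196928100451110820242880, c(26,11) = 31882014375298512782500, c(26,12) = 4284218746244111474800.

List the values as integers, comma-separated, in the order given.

[27] T[27,8]:26*4144457803247115877036800+13746468217967926978680000=121502371102392939781636800 · T[27,9]:26*1001369304512841374110000+4144457803247115877036800=30180059720580991603896800 · T[27,10]:26*196928100451110820242880+1001369304512841374110000=6121499916241722700424880 · T[27,11]:26*31882014375298512782500+196928100451110820242880=1025860474208872152587880 · T[27,12]:26*4284218746244111474800+31882014375298512782500=143271701777645411127300
[28] T[28,9]:27*30180059720580991603896800+121502371102392939781636800=936363983558079713086850400 · T[28,10]:27*6121499916241722700424880+30180059720580991603896800=195460557459107504515368560 · T[28,11]:27*1025860474208872152587880+6121499916241722700424880=33819732719881270820297640 · T[28,12]:27*143271701777645411127300+1025860474208872152587880=4894196422205298253024980
[29] T[29,10]:28*195460557459107504515368560+936363983558079713086850400=6409259592413089839517170080 · T[29,11]:28*33819732719881270820297640+195460557459107504515368560=1142413073615783087483702480 · T[29,12]:28*4894196422205298253024980+33819732719881270820297640=170857232541629621904997080
[30] T[30,11]:29*1142413073615783087483702480+6409259592413089839517170080=39539238727270799376544542000 · T[30,12]:29*170857232541629621904997080+1142413073615783087483702480=6097272817323042122728617800
Read c(30,11) = 39539238727270799376544542000, c(30,12) = 6097272817323042122728617800.

39539238727270799376544542000, 6097272817323042122728617800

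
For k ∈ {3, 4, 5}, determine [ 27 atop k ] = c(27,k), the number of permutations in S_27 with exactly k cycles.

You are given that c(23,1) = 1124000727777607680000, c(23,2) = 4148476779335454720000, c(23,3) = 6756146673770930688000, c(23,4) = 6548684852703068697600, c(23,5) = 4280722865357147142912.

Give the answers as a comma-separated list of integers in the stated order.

@24  (24,1):1124000727777607680000·23+0→25852016738884976640000, (24,2):4148476779335454720000·23+1124000727777607680000→96538966652493066240000, (24,3):6756146673770930688000·23+4148476779335454720000→159539850276066860544000, (24,4):6548684852703068697600·23+6756146673770930688000→157375898285941510732800, (24,5):4280722865357147142912·23+6548684852703068697600→105005310755917452984576
@25  (25,1):25852016738884976640000·24+0→620448401733239439360000, (25,2):96538966652493066240000·24+25852016738884976640000→2342787216398718566400000, (25,3):159539850276066860544000·24+96538966652493066240000→3925495373278097719296000, (25,4):157375898285941510732800·24+159539850276066860544000→3936561409138663118131200, (25,5):105005310755917452984576·24+157375898285941510732800→2677503356427960382362624
@26  (26,2):2342787216398718566400000·25+620448401733239439360000→59190128811701203599360000, (26,3):3925495373278097719296000·25+2342787216398718566400000→100480171548351161548800000, (26,4):3936561409138663118131200·25+3925495373278097719296000→102339530601744675672576000, (26,5):2677503356427960382362624·25+3936561409138663118131200→70874145319837672677196800
@27  (27,3):100480171548351161548800000·26+59190128811701203599360000→2671674589068831403868160000, (27,4):102339530601744675672576000·26+100480171548351161548800000→2761307967193712729035776000, (27,5):70874145319837672677196800·26+102339530601744675672576000→1945067308917524165279692800
Read c(27,3) = 2671674589068831403868160000, c(27,4) = 2761307967193712729035776000, c(27,5) = 1945067308917524165279692800.

2671674589068831403868160000, 2761307967193712729035776000, 1945067308917524165279692800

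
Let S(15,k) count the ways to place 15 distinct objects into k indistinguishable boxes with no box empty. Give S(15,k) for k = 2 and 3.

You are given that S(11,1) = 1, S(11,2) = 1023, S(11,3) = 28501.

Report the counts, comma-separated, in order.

16383, 2375101

row 12: T[12][1]=1·1+0=1  T[12][2]=2·1023+1=2047  T[12][3]=3·28501+1023=86526
row 13: T[13][1]=1·1+0=1  T[13][2]=2·2047+1=4095  T[13][3]=3·86526+2047=261625
row 14: T[14][1]=1·1+0=1  T[14][2]=2·4095+1=8191  T[14][3]=3·261625+4095=788970
row 15: T[15][2]=2·8191+1=16383  T[15][3]=3·788970+8191=2375101
Read S(15,2) = 16383, S(15,3) = 2375101.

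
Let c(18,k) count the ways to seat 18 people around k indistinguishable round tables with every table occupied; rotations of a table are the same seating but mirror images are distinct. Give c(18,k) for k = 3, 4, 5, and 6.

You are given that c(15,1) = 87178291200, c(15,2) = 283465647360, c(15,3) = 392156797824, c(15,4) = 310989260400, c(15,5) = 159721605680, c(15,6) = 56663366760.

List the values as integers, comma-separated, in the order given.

1821602444624640, 1583313975727488, 909299905844112, 369012649234384

[16] T[16,1]:15*87178291200+0=1307674368000 · T[16,2]:15*283465647360+87178291200=4339163001600 · T[16,3]:15*392156797824+283465647360=6165817614720 · T[16,4]:15*310989260400+392156797824=5056995703824 · T[16,5]:15*159721605680+310989260400=2706813345600 · T[16,6]:15*56663366760+159721605680=1009672107080
[17] T[17,2]:16*4339163001600+1307674368000=70734282393600 · T[17,3]:16*6165817614720+4339163001600=102992244837120 · T[17,4]:16*5056995703824+6165817614720=87077748875904 · T[17,5]:16*2706813345600+5056995703824=48366009233424 · T[17,6]:16*1009672107080+2706813345600=18861567058880
[18] T[18,3]:17*102992244837120+70734282393600=1821602444624640 · T[18,4]:17*87077748875904+102992244837120=1583313975727488 · T[18,5]:17*48366009233424+87077748875904=909299905844112 · T[18,6]:17*18861567058880+48366009233424=369012649234384
Read c(18,3) = 1821602444624640, c(18,4) = 1583313975727488, c(18,5) = 909299905844112, c(18,6) = 369012649234384.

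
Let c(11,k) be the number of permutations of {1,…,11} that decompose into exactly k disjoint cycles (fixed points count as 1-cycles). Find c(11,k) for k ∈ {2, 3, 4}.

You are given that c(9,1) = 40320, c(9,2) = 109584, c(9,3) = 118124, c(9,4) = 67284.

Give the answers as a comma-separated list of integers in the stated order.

10628640, 12753576, 8409500

r10: T_10,1=9×40320+0=362880; T_10,2=9×109584+40320=1026576; T_10,3=9×118124+109584=1172700; T_10,4=9×67284+118124=723680
r11: T_11,2=10×1026576+362880=10628640; T_11,3=10×1172700+1026576=12753576; T_11,4=10×723680+1172700=8409500
Read c(11,2) = 10628640, c(11,3) = 12753576, c(11,4) = 8409500.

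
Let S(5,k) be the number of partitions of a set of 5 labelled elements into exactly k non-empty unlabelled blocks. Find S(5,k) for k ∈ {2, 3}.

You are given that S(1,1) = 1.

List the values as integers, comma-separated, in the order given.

15, 25

row 2: T[2][1]=1·1+0=1  T[2][2]=2·0+1=1
row 3: T[3][1]=1·1+0=1  T[3][2]=2·1+1=3  T[3][3]=3·0+1=1
row 4: T[4][1]=1·1+0=1  T[4][2]=2·3+1=7  T[4][3]=3·1+3=6
row 5: T[5][2]=2·7+1=15  T[5][3]=3·6+7=25
Read S(5,2) = 15, S(5,3) = 25.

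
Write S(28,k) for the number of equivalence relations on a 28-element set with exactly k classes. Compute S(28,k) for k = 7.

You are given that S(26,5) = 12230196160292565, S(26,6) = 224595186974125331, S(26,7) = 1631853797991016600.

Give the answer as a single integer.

i=27: T(27,6)=12230196160292565+6·224595186974125331=1359801318005044551 | T(27,7)=224595186974125331+7·1631853797991016600=11647571772911241531
i=28: T(28,7)=1359801318005044551+7·11647571772911241531=82892803728383735268
Read S(28,7) = 82892803728383735268.

82892803728383735268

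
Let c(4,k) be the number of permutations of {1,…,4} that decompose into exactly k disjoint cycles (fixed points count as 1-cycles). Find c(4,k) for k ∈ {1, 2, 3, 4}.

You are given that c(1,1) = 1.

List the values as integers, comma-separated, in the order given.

6, 11, 6, 1

r2: T_2,1=1×1+0=1; T_2,2=1×0+1=1
r3: T_3,1=2×1+0=2; T_3,2=2×1+1=3; T_3,3=2×0+1=1
r4: T_4,1=3×2+0=6; T_4,2=3×3+2=11; T_4,3=3×1+3=6; T_4,4=3×0+1=1
Read c(4,1) = 6, c(4,2) = 11, c(4,3) = 6, c(4,4) = 1.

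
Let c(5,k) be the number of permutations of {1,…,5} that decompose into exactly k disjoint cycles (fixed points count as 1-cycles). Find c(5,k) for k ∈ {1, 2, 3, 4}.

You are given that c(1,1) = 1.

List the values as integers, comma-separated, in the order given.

24, 50, 35, 10

i=2: T(2,1)=0+1·1=1 | T(2,2)=1+1·0=1
i=3: T(3,1)=0+2·1=2 | T(3,2)=1+2·1=3 | T(3,3)=1+2·0=1
i=4: T(4,1)=0+3·2=6 | T(4,2)=2+3·3=11 | T(4,3)=3+3·1=6 | T(4,4)=1+3·0=1
i=5: T(5,1)=0+4·6=24 | T(5,2)=6+4·11=50 | T(5,3)=11+4·6=35 | T(5,4)=6+4·1=10
Read c(5,1) = 24, c(5,2) = 50, c(5,3) = 35, c(5,4) = 10.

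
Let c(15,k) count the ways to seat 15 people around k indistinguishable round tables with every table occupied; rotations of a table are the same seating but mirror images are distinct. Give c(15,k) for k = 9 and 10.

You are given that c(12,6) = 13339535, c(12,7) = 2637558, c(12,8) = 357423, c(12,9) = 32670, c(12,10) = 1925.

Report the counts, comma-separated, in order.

368411615, 37312275

@13  (13,7):2637558·12+13339535→44990231, (13,8):357423·12+2637558→6926634, (13,9):32670·12+357423→749463, (13,10):1925·12+32670→55770
@14  (14,8):6926634·13+44990231→135036473, (14,9):749463·13+6926634→16669653, (14,10):55770·13+749463→1474473
@15  (15,9):16669653·14+135036473→368411615, (15,10):1474473·14+16669653→37312275
Read c(15,9) = 368411615, c(15,10) = 37312275.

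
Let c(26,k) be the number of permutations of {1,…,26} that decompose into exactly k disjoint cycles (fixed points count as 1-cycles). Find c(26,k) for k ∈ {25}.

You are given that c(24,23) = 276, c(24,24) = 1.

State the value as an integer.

r25: T_25,24=24×1+276=300; T_25,25=24×0+1=1
r26: T_26,25=25×1+300=325
Read c(26,25) = 325.

325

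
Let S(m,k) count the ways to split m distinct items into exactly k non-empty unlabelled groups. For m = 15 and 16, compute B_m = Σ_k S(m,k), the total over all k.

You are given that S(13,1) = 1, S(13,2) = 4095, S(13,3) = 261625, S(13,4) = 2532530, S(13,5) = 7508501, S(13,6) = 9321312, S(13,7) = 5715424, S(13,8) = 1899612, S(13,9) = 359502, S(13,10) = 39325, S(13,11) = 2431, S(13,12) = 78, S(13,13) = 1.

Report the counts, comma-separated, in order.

1382958545, 10480142147

[14] T[14,1]:1*1+0=1 · T[14,2]:2*4095+1=8191 · T[14,3]:3*261625+4095=788970 · T[14,4]:4*2532530+261625=10391745 · T[14,5]:5*7508501+2532530=40075035 · T[14,6]:6*9321312+7508501=63436373 · T[14,7]:7*5715424+9321312=49329280 · T[14,8]:8*1899612+5715424=20912320 · T[14,9]:9*359502+1899612=5135130 · T[14,10]:10*39325+359502=752752 · T[14,11]:11*2431+39325=66066 · T[14,12]:12*78+2431=3367 · T[14,13]:13*1+78=91 · T[14,14]:14*0+1=1
[15] T[15,1]:1*1+0=1 · T[15,2]:2*8191+1=16383 · T[15,3]:3*788970+8191=2375101 · T[15,4]:4*10391745+788970=42355950 · T[15,5]:5*40075035+10391745=210766920 · T[15,6]:6*63436373+40075035=420693273 · T[15,7]:7*49329280+63436373=408741333 · T[15,8]:8*20912320+49329280=216627840 · T[15,9]:9*5135130+20912320=67128490 · T[15,10]:10*752752+5135130=12662650 · T[15,11]:11*66066+752752=1479478 · T[15,12]:12*3367+66066=106470 · T[15,13]:13*91+3367=4550 · T[15,14]:14*1+91=105 · T[15,15]:15*0+1=1
[16] T[16,1]:1*1+0=1 · T[16,2]:2*16383+1=32767 · T[16,3]:3*2375101+16383=7141686 · T[16,4]:4*42355950+2375101=171798901 · T[16,5]:5*210766920+42355950=1096190550 · T[16,6]:6*420693273+210766920=2734926558 · T[16,7]:7*408741333+420693273=3281882604 · T[16,8]:8*216627840+408741333=2141764053 · T[16,9]:9*67128490+216627840=820784250 · T[16,10]:10*12662650+67128490=193754990 · T[16,11]:11*1479478+12662650=28936908 · T[16,12]:12*106470+1479478=2757118 · T[16,13]:13*4550+106470=165620 · T[16,14]:14*105+4550=6020 · T[16,15]:15*1+105=120 · T[16,16]:16*0+1=1
B_15 = ΣS(15,k) = 1+16383+2375101+42355950+210766920+420693273+408741333+216627840+67128490+12662650+1479478+106470+4550+105+1 = 1382958545
B_16 = ΣS(16,k) = 1+32767+7141686+171798901+1096190550+2734926558+3281882604+2141764053+820784250+193754990+28936908+2757118+165620+6020+120+1 = 10480142147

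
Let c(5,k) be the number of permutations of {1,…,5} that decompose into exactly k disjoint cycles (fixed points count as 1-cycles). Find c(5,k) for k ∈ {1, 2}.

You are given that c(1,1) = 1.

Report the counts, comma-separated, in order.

24, 50

i=2: T(2,1)=0+1·1=1 | T(2,2)=1+1·0=1
i=3: T(3,1)=0+2·1=2 | T(3,2)=1+2·1=3
i=4: T(4,1)=0+3·2=6 | T(4,2)=2+3·3=11
i=5: T(5,1)=0+4·6=24 | T(5,2)=6+4·11=50
Read c(5,1) = 24, c(5,2) = 50.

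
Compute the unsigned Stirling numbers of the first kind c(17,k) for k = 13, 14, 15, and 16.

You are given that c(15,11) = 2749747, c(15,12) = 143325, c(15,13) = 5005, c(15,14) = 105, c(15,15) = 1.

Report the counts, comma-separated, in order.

8394022, 323680, 8500, 136

[16] T[16,12]:15*143325+2749747=4899622 · T[16,13]:15*5005+143325=218400 · T[16,14]:15*105+5005=6580 · T[16,15]:15*1+105=120 · T[16,16]:15*0+1=1
[17] T[17,13]:16*218400+4899622=8394022 · T[17,14]:16*6580+218400=323680 · T[17,15]:16*120+6580=8500 · T[17,16]:16*1+120=136
Read c(17,13) = 8394022, c(17,14) = 323680, c(17,15) = 8500, c(17,16) = 136.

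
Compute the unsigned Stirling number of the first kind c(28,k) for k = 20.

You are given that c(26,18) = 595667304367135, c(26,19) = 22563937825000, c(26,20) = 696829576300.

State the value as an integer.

2280730371654735

row 27: T[27][19]=26·22563937825000+595667304367135=1182329687817135  T[27][20]=26·696829576300+22563937825000=40681506808800
row 28: T[28][20]=27·40681506808800+1182329687817135=2280730371654735
Read c(28,20) = 2280730371654735.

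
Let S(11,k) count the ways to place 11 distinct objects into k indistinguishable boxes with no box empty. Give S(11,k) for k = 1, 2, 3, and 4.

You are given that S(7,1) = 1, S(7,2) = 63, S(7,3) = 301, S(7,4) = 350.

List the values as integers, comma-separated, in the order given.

1, 1023, 28501, 145750

row 8: T[8][1]=1·1+0=1  T[8][2]=2·63+1=127  T[8][3]=3·301+63=966  T[8][4]=4·350+301=1701
row 9: T[9][1]=1·1+0=1  T[9][2]=2·127+1=255  T[9][3]=3·966+127=3025  T[9][4]=4·1701+966=7770
row 10: T[10][1]=1·1+0=1  T[10][2]=2·255+1=511  T[10][3]=3·3025+255=9330  T[10][4]=4·7770+3025=34105
row 11: T[11][1]=1·1+0=1  T[11][2]=2·511+1=1023  T[11][3]=3·9330+511=28501  T[11][4]=4·34105+9330=145750
Read S(11,1) = 1, S(11,2) = 1023, S(11,3) = 28501, S(11,4) = 145750.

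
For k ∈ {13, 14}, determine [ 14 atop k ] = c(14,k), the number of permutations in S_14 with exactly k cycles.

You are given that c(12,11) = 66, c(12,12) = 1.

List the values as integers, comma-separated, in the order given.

@13  (13,12):1·12+66→78, (13,13):0·12+1→1
@14  (14,13):1·13+78→91, (14,14):0·13+1→1
Read c(14,13) = 91, c(14,14) = 1.

91, 1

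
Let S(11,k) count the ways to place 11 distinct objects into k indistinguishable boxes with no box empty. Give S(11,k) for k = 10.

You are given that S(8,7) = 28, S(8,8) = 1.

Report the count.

r9: T_9,8=8×1+28=36; T_9,9=9×0+1=1
r10: T_10,9=9×1+36=45; T_10,10=10×0+1=1
r11: T_11,10=10×1+45=55
Read S(11,10) = 55.

55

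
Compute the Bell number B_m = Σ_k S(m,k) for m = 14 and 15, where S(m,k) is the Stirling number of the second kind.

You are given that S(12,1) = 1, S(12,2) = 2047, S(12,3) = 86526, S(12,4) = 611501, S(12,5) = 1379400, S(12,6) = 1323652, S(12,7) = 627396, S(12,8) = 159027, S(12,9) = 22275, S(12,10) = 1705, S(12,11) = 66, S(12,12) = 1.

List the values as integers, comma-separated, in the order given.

190899322, 1382958545

row 13: T[13][1]=1·1+0=1  T[13][2]=2·2047+1=4095  T[13][3]=3·86526+2047=261625  T[13][4]=4·611501+86526=2532530  T[13][5]=5·1379400+611501=7508501  T[13][6]=6·1323652+1379400=9321312  T[13][7]=7·627396+1323652=5715424  T[13][8]=8·159027+627396=1899612  T[13][9]=9·22275+159027=359502  T[13][10]=10·1705+22275=39325  T[13][11]=11·66+1705=2431  T[13][12]=12·1+66=78  T[13][13]=13·0+1=1
row 14: T[14][1]=1·1+0=1  T[14][2]=2·4095+1=8191  T[14][3]=3·261625+4095=788970  T[14][4]=4·2532530+261625=10391745  T[14][5]=5·7508501+2532530=40075035  T[14][6]=6·9321312+7508501=63436373  T[14][7]=7·5715424+9321312=49329280  T[14][8]=8·1899612+5715424=20912320  T[14][9]=9·359502+1899612=5135130  T[14][10]=10·39325+359502=752752  T[14][11]=11·2431+39325=66066  T[14][12]=12·78+2431=3367  T[14][13]=13·1+78=91  T[14][14]=14·0+1=1
row 15: T[15][1]=1·1+0=1  T[15][2]=2·8191+1=16383  T[15][3]=3·788970+8191=2375101  T[15][4]=4·10391745+788970=42355950  T[15][5]=5·40075035+10391745=210766920  T[15][6]=6·63436373+40075035=420693273  T[15][7]=7·49329280+63436373=408741333  T[15][8]=8·20912320+49329280=216627840  T[15][9]=9·5135130+20912320=67128490  T[15][10]=10·752752+5135130=12662650  T[15][11]=11·66066+752752=1479478  T[15][12]=12·3367+66066=106470  T[15][13]=13·91+3367=4550  T[15][14]=14·1+91=105  T[15][15]=15·0+1=1
B_14 = ΣS(14,k) = 1+8191+788970+10391745+40075035+63436373+49329280+20912320+5135130+752752+66066+3367+91+1 = 190899322
B_15 = ΣS(15,k) = 1+16383+2375101+42355950+210766920+420693273+408741333+216627840+67128490+12662650+1479478+106470+4550+105+1 = 1382958545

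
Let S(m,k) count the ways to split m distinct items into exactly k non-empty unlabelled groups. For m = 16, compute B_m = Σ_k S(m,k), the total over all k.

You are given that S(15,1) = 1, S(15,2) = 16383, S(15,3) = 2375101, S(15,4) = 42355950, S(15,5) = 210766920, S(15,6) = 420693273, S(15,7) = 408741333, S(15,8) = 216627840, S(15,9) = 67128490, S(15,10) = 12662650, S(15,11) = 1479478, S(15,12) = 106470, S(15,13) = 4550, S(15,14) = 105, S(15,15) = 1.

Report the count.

@16  (16,1):1·1+0→1, (16,2):16383·2+1→32767, (16,3):2375101·3+16383→7141686, (16,4):42355950·4+2375101→171798901, (16,5):210766920·5+42355950→1096190550, (16,6):420693273·6+210766920→2734926558, (16,7):408741333·7+420693273→3281882604, (16,8):216627840·8+408741333→2141764053, (16,9):67128490·9+216627840→820784250, (16,10):12662650·10+67128490→193754990, (16,11):1479478·11+12662650→28936908, (16,12):106470·12+1479478→2757118, (16,13):4550·13+106470→165620, (16,14):105·14+4550→6020, (16,15):1·15+105→120, (16,16):0·16+1→1
B_16 = ΣS(16,k) = 1+32767+7141686+171798901+1096190550+2734926558+3281882604+2141764053+820784250+193754990+28936908+2757118+165620+6020+120+1 = 10480142147

10480142147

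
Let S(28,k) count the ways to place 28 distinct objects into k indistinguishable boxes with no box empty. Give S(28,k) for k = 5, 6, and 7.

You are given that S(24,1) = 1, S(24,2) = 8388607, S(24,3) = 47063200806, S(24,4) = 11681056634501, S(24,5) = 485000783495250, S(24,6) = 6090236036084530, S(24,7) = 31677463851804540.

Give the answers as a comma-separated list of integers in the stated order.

row 25: T[25][2]=2·8388607+1=16777215  T[25][3]=3·47063200806+8388607=141197991025  T[25][4]=4·11681056634501+47063200806=46771289738810  T[25][5]=5·485000783495250+11681056634501=2436684974110751  T[25][6]=6·6090236036084530+485000783495250=37026417000002430  T[25][7]=7·31677463851804540+6090236036084530=227832482998716310
row 26: T[26][3]=3·141197991025+16777215=423610750290  T[26][4]=4·46771289738810+141197991025=187226356946265  T[26][5]=5·2436684974110751+46771289738810=12230196160292565  T[26][6]=6·37026417000002430+2436684974110751=224595186974125331  T[26][7]=7·227832482998716310+37026417000002430=1631853797991016600
row 27: T[27][4]=4·187226356946265+423610750290=749329038535350  T[27][5]=5·12230196160292565+187226356946265=61338207158409090  T[27][6]=6·224595186974125331+12230196160292565=1359801318005044551  T[27][7]=7·1631853797991016600+224595186974125331=11647571772911241531
row 28: T[28][5]=5·61338207158409090+749329038535350=307440364830580800  T[28][6]=6·1359801318005044551+61338207158409090=8220146115188676396  T[28][7]=7·11647571772911241531+1359801318005044551=82892803728383735268
Read S(28,5) = 307440364830580800, S(28,6) = 8220146115188676396, S(28,7) = 82892803728383735268.

307440364830580800, 8220146115188676396, 82892803728383735268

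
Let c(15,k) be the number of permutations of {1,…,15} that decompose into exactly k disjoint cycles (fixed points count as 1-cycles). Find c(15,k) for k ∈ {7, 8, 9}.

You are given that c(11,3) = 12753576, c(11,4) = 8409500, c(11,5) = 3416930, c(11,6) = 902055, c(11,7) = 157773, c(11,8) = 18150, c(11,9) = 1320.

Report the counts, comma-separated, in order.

r12: T_12,4=11×8409500+12753576=105258076; T_12,5=11×3416930+8409500=45995730; T_12,6=11×902055+3416930=13339535; T_12,7=11×157773+902055=2637558; T_12,8=11×18150+157773=357423; T_12,9=11×1320+18150=32670
r13: T_13,5=12×45995730+105258076=657206836; T_13,6=12×13339535+45995730=206070150; T_13,7=12×2637558+13339535=44990231; T_13,8=12×357423+2637558=6926634; T_13,9=12×32670+357423=749463
r14: T_14,6=13×206070150+657206836=3336118786; T_14,7=13×44990231+206070150=790943153; T_14,8=13×6926634+44990231=135036473; T_14,9=13×749463+6926634=16669653
r15: T_15,7=14×790943153+3336118786=14409322928; T_15,8=14×135036473+790943153=2681453775; T_15,9=14×16669653+135036473=368411615
Read c(15,7) = 14409322928, c(15,8) = 2681453775, c(15,9) = 368411615.

14409322928, 2681453775, 368411615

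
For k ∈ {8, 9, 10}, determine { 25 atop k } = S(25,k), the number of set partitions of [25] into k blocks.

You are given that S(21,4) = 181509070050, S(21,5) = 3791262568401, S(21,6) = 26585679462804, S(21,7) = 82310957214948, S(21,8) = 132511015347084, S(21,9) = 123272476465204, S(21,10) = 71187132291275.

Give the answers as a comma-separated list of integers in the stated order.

r22: T_22,5=5×3791262568401+181509070050=19137821912055; T_22,6=6×26585679462804+3791262568401=163305339345225; T_22,7=7×82310957214948+26585679462804=602762379967440; T_22,8=8×132511015347084+82310957214948=1142399079991620; T_22,9=9×123272476465204+132511015347084=1241963303533920; T_22,10=10×71187132291275+123272476465204=835143799377954
r23: T_23,6=6×163305339345225+19137821912055=998969857983405; T_23,7=7×602762379967440+163305339345225=4382641999117305; T_23,8=8×1142399079991620+602762379967440=9741955019900400; T_23,9=9×1241963303533920+1142399079991620=12320068811796900; T_23,10=10×835143799377954+1241963303533920=9593401297313460
r24: T_24,7=7×4382641999117305+998969857983405=31677463851804540; T_24,8=8×9741955019900400+4382641999117305=82318282158320505; T_24,9=9×12320068811796900+9741955019900400=120622574326072500; T_24,10=10×9593401297313460+12320068811796900=108254081784931500
r25: T_25,8=8×82318282158320505+31677463851804540=690223721118368580; T_25,9=9×120622574326072500+82318282158320505=1167921451092973005; T_25,10=10×108254081784931500+120622574326072500=1203163392175387500
Read S(25,8) = 690223721118368580, S(25,9) = 1167921451092973005, S(25,10) = 1203163392175387500.

690223721118368580, 1167921451092973005, 1203163392175387500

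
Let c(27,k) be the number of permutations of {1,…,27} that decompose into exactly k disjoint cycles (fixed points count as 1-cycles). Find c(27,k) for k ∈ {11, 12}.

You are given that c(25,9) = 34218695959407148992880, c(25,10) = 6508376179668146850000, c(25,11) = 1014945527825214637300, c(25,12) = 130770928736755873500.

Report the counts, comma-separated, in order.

1025860474208872152587880, 143271701777645411127300

i=26: T(26,10)=34218695959407148992880+25·6508376179668146850000=196928100451110820242880 | T(26,11)=6508376179668146850000+25·1014945527825214637300=31882014375298512782500 | T(26,12)=1014945527825214637300+25·130770928736755873500=4284218746244111474800
i=27: T(27,11)=196928100451110820242880+26·31882014375298512782500=1025860474208872152587880 | T(27,12)=31882014375298512782500+26·4284218746244111474800=143271701777645411127300
Read c(27,11) = 1025860474208872152587880, c(27,12) = 143271701777645411127300.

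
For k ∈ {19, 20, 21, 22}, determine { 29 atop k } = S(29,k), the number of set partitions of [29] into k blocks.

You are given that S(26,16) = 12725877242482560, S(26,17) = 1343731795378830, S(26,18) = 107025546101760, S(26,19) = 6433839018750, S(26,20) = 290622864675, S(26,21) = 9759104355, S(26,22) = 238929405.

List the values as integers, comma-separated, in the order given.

239332331869053150, 17110181160972900, 949910385013590, 40823077538100

row 27: T[27][17]=17·1343731795378830+12725877242482560=35569317763922670  T[27][18]=18·107025546101760+1343731795378830=3270191625210510  T[27][19]=19·6433839018750+107025546101760=229268487458010  T[27][20]=20·290622864675+6433839018750=12246296312250  T[27][21]=21·9759104355+290622864675=495564056130  T[27][22]=22·238929405+9759104355=15015551265
row 28: T[28][18]=18·3270191625210510+35569317763922670=94432767017711850  T[28][19]=19·229268487458010+3270191625210510=7626292886912700  T[28][20]=20·12246296312250+229268487458010=474194413703010  T[28][21]=21·495564056130+12246296312250=22653141490980  T[28][22]=22·15015551265+495564056130=825906183960
row 29: T[29][19]=19·7626292886912700+94432767017711850=239332331869053150  T[29][20]=20·474194413703010+7626292886912700=17110181160972900  T[29][21]=21·22653141490980+474194413703010=949910385013590  T[29][22]=22·825906183960+22653141490980=40823077538100
Read S(29,19) = 239332331869053150, S(29,20) = 17110181160972900, S(29,21) = 949910385013590, S(29,22) = 40823077538100.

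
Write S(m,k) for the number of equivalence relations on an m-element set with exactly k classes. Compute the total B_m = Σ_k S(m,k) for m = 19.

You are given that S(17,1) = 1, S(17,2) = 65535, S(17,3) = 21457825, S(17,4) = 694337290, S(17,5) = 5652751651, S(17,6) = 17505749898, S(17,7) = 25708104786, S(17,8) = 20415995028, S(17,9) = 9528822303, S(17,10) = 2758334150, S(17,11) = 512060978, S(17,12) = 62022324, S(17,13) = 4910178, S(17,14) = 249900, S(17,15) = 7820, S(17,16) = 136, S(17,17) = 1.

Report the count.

5832742205057

i=18: T(18,1)=0+1·1=1 | T(18,2)=1+2·65535=131071 | T(18,3)=65535+3·21457825=64439010 | T(18,4)=21457825+4·694337290=2798806985 | T(18,5)=694337290+5·5652751651=28958095545 | T(18,6)=5652751651+6·17505749898=110687251039 | T(18,7)=17505749898+7·25708104786=197462483400 | T(18,8)=25708104786+8·20415995028=189036065010 | T(18,9)=20415995028+9·9528822303=106175395755 | T(18,10)=9528822303+10·2758334150=37112163803 | T(18,11)=2758334150+11·512060978=8391004908 | T(18,12)=512060978+12·62022324=1256328866 | T(18,13)=62022324+13·4910178=125854638 | T(18,14)=4910178+14·249900=8408778 | T(18,15)=249900+15·7820=367200 | T(18,16)=7820+16·136=9996 | T(18,17)=136+17·1=153 | T(18,18)=1+18·0=1
i=19: T(19,1)=0+1·1=1 | T(19,2)=1+2·131071=262143 | T(19,3)=131071+3·64439010=193448101 | T(19,4)=64439010+4·2798806985=11259666950 | T(19,5)=2798806985+5·28958095545=147589284710 | T(19,6)=28958095545+6·110687251039=693081601779 | T(19,7)=110687251039+7·197462483400=1492924634839 | T(19,8)=197462483400+8·189036065010=1709751003480 | T(19,9)=189036065010+9·106175395755=1144614626805 | T(19,10)=106175395755+10·37112163803=477297033785 | T(19,11)=37112163803+11·8391004908=129413217791 | T(19,12)=8391004908+12·1256328866=23466951300 | T(19,13)=1256328866+13·125854638=2892439160 | T(19,14)=125854638+14·8408778=243577530 | T(19,15)=8408778+15·367200=13916778 | T(19,16)=367200+16·9996=527136 | T(19,17)=9996+17·153=12597 | T(19,18)=153+18·1=171 | T(19,19)=1+19·0=1
B_19 = ΣS(19,k) = 1+262143+193448101+11259666950+147589284710+693081601779+1492924634839+1709751003480+1144614626805+477297033785+129413217791+23466951300+2892439160+243577530+13916778+527136+12597+171+1 = 5832742205057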